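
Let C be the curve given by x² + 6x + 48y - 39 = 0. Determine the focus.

(-3, -11)

Only x is squared. Complete the square in x: (x + 3)² = -48(y - 1).
Vertex (-3, 1); 4p = -48 so p = -12. Opens down.
Focus is p units from the vertex along the axis: (h, k + p).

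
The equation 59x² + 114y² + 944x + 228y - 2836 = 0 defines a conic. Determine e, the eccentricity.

59(x² + 16x) + 114(y² + 2y) = 2836
Complete the square in x and y: 59(x + 8)² + 114(y + 1)² = 2836 + 3776 + 114 = 6726
Divide by 6726: (x + 8)²/114 + (y + 1)²/59 = 1
Ellipse, center (-8, -1), major axis horizontal; a² = 114, b² = 59.
c² = a² - b² = 55, so c = √55.
e = c/a = √55/√114 = √6270/114.

e = √6270/114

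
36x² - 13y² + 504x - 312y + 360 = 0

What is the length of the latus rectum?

36(x² + 14x) -13(y² + 24y) = -360
Complete the square: 36(x + 7)² -13(y + 12)² = -360 + 1764 - 1872 = -468
Dividing both sides by -468: (y + 12)²/36 - (x + 7)²/13 = 1
Hyperbola, center (-7, -12), transverse axis vertical; a² = 36, b² = 13.
Latus rectum length = 2b²/a = 2·13/6 = 13/3.

13/3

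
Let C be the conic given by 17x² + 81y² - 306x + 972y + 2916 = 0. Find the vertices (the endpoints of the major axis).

(0, -6) and (18, -6)

Rearranging, 17(x² - 18x) + 81(y² + 12y) = -2916.
Completing the square gives 17(x - 9)² + 81(y + 6)² = -2916 + 1377 + 2916 = 1377.
Divide by 1377: (x - 9)²/81 + (y + 6)²/17 = 1
Ellipse, center (9, -6), major axis horizontal; a² = 81, b² = 17.
a = 9. Vertices at (h ± a, k).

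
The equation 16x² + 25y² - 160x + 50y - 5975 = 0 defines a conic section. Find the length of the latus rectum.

128/5

Group: 16(x² - 10x) + 25(y² + 2y) = 5975
Completing the square gives 16(x - 5)² + 25(y + 1)² = 5975 + 400 + 25 = 6400.
Divide through by 6400 to get (x - 5)²/400 + (y + 1)²/256 = 1.
Ellipse, center (5, -1), major axis horizontal; a² = 400, b² = 256.
Latus rectum length = 2b²/a = 2·256/20 = 128/5.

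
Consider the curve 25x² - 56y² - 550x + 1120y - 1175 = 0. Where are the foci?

25(x² - 22x) -56(y² - 20y) = 1175
Complete the square in x and y: 25(x - 11)² -56(y - 10)² = 1175 + 3025 - 5600 = -1400
Divide through by -1400 to get (y - 10)²/25 - (x - 11)²/56 = 1.
Hyperbola, center (11, 10), transverse axis vertical; a² = 25, b² = 56.
c² = a² + b² = 25 + 56 = 81, so c = 9.
Foci lie on the vertical axis through the center: (h, k ± c).

(11, 1) and (11, 19)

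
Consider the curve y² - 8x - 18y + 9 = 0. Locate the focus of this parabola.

Only y is squared. Complete the square in y: (y - 9)² = 8(x + 9).
Vertex (-9, 9); 4p = 8 so p = 2. Opens right.
Focus is p units from the vertex along the axis: (h + p, k).

(-7, 9)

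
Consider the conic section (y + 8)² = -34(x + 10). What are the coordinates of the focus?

(-37/2, -8)

Vertex (-10, -8); 4p = -34 so p = -17/2. Opens left.
Focus is p units from the vertex along the axis: (h + p, k).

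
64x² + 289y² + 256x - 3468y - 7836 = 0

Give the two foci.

(-17, 6) and (13, 6)

Group the x- and y-terms: 64(x² + 4x) + 289(y² - 12y) = 7836
Completing the square gives 64(x + 2)² + 289(y - 6)² = 7836 + 256 + 10404 = 18496.
Divide through by 18496 to get (x + 2)²/289 + (y - 6)²/64 = 1.
Ellipse, center (-2, 6), major axis horizontal; a² = 289, b² = 64.
c² = a² - b² = 289 - 64 = 225, so c = 15.
Foci lie on the horizontal axis through the center: (h ± c, k).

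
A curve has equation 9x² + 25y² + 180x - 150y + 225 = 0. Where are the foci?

(-18, 3) and (-2, 3)

Group: 9(x² + 20x) + 25(y² - 6y) = -225
Complete the square: 9(x + 10)² + 25(y - 3)² = -225 + 900 + 225 = 900
Divide through by 900 to get (x + 10)²/100 + (y - 3)²/36 = 1.
Ellipse, center (-10, 3), major axis horizontal; a² = 100, b² = 36.
c² = a² - b² = 100 - 36 = 64, so c = 8.
Foci lie on the horizontal axis through the center: (h ± c, k).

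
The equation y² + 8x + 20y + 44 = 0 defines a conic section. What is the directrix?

Only y is squared. Complete the square in y: (y + 10)² = -8(x - 7).
Vertex (7, -10); 4p = -8 so p = -2. Opens left.
Directrix is the vertical line x = h − p = 7 − (-2) = 9.

x = 9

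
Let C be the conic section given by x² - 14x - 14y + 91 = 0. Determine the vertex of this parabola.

(7, 3)

Only x is squared. Complete the square in x: (x - 7)² = 14(y - 3).
Vertex (7, 3); 4p = 14 so p = 7/2. Opens up.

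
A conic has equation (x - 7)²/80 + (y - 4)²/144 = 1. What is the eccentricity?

Center (7, 4). The larger denominator 144 sits under the y-term, so the major axis is vertical; a² = 144, b² = 80.
c² = a² - b² = 64, so c = 8.
e = c/a = 8/12 = 2/3.

e = 2/3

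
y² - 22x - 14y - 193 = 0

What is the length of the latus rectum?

22

Only y is squared. Complete the square in y: (y - 7)² = 22(x + 11).
Vertex (-11, 7); 4p = 22 so p = 11/2. Opens right.
Latus rectum length = |4p| = 22.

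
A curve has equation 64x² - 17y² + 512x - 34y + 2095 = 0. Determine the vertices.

(-4, -9) and (-4, 7)

Rearranging, 64(x² + 8x) -17(y² + 2y) = -2095.
Completing the square gives 64(x + 4)² -17(y + 1)² = -2095 + 1024 - 17 = -1088.
Divide by -1088: (y + 1)²/64 - (x + 4)²/17 = 1
Hyperbola, center (-4, -1), transverse axis vertical; a² = 64, b² = 17.
a = 8. Vertices at (h, k ± a).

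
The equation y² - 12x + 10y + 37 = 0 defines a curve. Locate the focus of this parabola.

(4, -5)

Only y is squared. Complete the square in y: (y + 5)² = 12(x - 1).
Vertex (1, -5); 4p = 12 so p = 3. Opens right.
Focus is p units from the vertex along the axis: (h + p, k).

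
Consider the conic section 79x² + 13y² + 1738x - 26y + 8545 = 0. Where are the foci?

Rearranging, 79(x² + 22x) + 13(y² - 2y) = -8545.
Completing the square gives 79(x + 11)² + 13(y - 1)² = -8545 + 9559 + 13 = 1027.
Divide by 1027: (x + 11)²/13 + (y - 1)²/79 = 1
Ellipse, center (-11, 1), major axis vertical; a² = 79, b² = 13.
c² = a² - b² = 79 - 13 = 66, so c = √66.
Foci lie on the vertical axis through the center: (h, k ± c).

(-11, 1 - √66) and (-11, 1 + √66)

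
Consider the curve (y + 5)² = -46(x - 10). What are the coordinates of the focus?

Vertex (10, -5); 4p = -46 so p = -23/2. Opens left.
Focus is p units from the vertex along the axis: (h + p, k).

(-3/2, -5)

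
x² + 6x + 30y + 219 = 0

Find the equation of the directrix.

Only x is squared. Complete the square in x: (x + 3)² = -30(y + 7).
Vertex (-3, -7); 4p = -30 so p = -15/2. Opens down.
Directrix is the horizontal line y = k − p = -7 − (-15/2) = 1/2.

y = 1/2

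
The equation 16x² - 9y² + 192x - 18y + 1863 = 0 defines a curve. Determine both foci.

(-6, -16) and (-6, 14)

Group the x- and y-terms: 16(x² + 12x) -9(y² + 2y) = -1863
16(x + 6)² -9(y + 1)² = -1863 + 576 - 9 = -1296
Divide by -1296: (y + 1)²/144 - (x + 6)²/81 = 1
Hyperbola, center (-6, -1), transverse axis vertical; a² = 144, b² = 81.
c² = a² + b² = 144 + 81 = 225, so c = 15.
Foci lie on the vertical axis through the center: (h, k ± c).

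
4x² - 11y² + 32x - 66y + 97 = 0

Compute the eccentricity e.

4(x² + 8x) -11(y² + 6y) = -97
Completing the square gives 4(x + 4)² -11(y + 3)² = -97 + 64 - 99 = -132.
Dividing both sides by -132: (y + 3)²/12 - (x + 4)²/33 = 1
Hyperbola, center (-4, -3), transverse axis vertical; a² = 12, b² = 33.
c² = a² + b² = 45, so c = 3√5.
e = c/a = 3√5/2√3 = √15/2.

e = √15/2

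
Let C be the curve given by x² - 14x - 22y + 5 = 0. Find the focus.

(7, 7/2)

Only x is squared. Complete the square in x: (x - 7)² = 22(y + 2).
Vertex (7, -2); 4p = 22 so p = 11/2. Opens up.
Focus is p units from the vertex along the axis: (h, k + p).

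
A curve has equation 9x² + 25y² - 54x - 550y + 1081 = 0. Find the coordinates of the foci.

9(x² - 6x) + 25(y² - 22y) = -1081
Complete the square in x and y: 9(x - 3)² + 25(y - 11)² = -1081 + 81 + 3025 = 2025
Dividing both sides by 2025: (x - 3)²/225 + (y - 11)²/81 = 1
Ellipse, center (3, 11), major axis horizontal; a² = 225, b² = 81.
c² = a² - b² = 225 - 81 = 144, so c = 12.
Foci lie on the horizontal axis through the center: (h ± c, k).

(-9, 11) and (15, 11)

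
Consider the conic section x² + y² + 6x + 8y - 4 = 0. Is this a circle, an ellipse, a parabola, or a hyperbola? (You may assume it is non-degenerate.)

circle

No xy term. Coefficients of x² and y² are A = 1, C = 1.
A = C (same sign) ⇒ circle.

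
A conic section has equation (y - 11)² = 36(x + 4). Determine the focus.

(5, 11)

Vertex (-4, 11); 4p = 36 so p = 9. Opens right.
Focus is p units from the vertex along the axis: (h + p, k).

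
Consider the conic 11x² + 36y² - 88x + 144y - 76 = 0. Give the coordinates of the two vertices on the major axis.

Group: 11(x² - 8x) + 36(y² + 4y) = 76
Completing the square gives 11(x - 4)² + 36(y + 2)² = 76 + 176 + 144 = 396.
Divide by 396: (x - 4)²/36 + (y + 2)²/11 = 1
Ellipse, center (4, -2), major axis horizontal; a² = 36, b² = 11.
a = 6. Vertices at (h ± a, k).

(-2, -2) and (10, -2)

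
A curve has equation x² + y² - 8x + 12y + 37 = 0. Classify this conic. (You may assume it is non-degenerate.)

No xy term. Coefficients of x² and y² are A = 1, C = 1.
A = C (same sign) ⇒ circle.

circle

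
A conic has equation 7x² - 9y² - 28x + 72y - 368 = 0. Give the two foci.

Rearranging, 7(x² - 4x) -9(y² - 8y) = 368.
Complete the square: 7(x - 2)² -9(y - 4)² = 368 + 28 - 144 = 252
Dividing both sides by 252: (x - 2)²/36 - (y - 4)²/28 = 1
Hyperbola, center (2, 4), transverse axis horizontal; a² = 36, b² = 28.
c² = a² + b² = 36 + 28 = 64, so c = 8.
Foci lie on the horizontal axis through the center: (h ± c, k).

(-6, 4) and (10, 4)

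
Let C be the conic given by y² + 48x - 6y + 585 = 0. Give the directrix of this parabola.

x = 0

Only y is squared. Complete the square in y: (y - 3)² = -48(x + 12).
Vertex (-12, 3); 4p = -48 so p = -12. Opens left.
Directrix is the vertical line x = h − p = -12 − (-12) = 0.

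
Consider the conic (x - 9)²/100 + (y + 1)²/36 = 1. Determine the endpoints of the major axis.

(-1, -1) and (19, -1)

Center (9, -1). The larger denominator 100 sits under the x-term, so the major axis is horizontal; a² = 100, b² = 36.
a = 10. Vertices at (h ± a, k).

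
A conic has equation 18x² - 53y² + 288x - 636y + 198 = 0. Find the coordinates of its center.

(-8, -6)

Group the x- and y-terms: 18(x² + 16x) -53(y² + 12y) = -198
18(x + 8)² -53(y + 6)² = -198 + 1152 - 1908 = -954
Divide through by -954 to get (y + 6)²/18 - (x + 8)²/53 = 1.
Hyperbola with center (-8, -6).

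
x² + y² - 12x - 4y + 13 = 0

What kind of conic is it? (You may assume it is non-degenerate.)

No xy term. Coefficients of x² and y² are A = 1, C = 1.
A = C (same sign) ⇒ circle.

circle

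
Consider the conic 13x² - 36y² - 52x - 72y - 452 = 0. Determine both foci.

(-5, -1) and (9, -1)

Collect terms: 13(x² - 4x) -36(y² + 2y) = 452
Completing the square gives 13(x - 2)² -36(y + 1)² = 452 + 52 - 36 = 468.
Divide through by 468 to get (x - 2)²/36 - (y + 1)²/13 = 1.
Hyperbola, center (2, -1), transverse axis horizontal; a² = 36, b² = 13.
c² = a² + b² = 36 + 13 = 49, so c = 7.
Foci lie on the horizontal axis through the center: (h ± c, k).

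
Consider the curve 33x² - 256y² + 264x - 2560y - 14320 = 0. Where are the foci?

(-21, -5) and (13, -5)

Group: 33(x² + 8x) -256(y² + 10y) = 14320
33(x + 4)² -256(y + 5)² = 14320 + 528 - 6400 = 8448
Divide through by 8448 to get (x + 4)²/256 - (y + 5)²/33 = 1.
Hyperbola, center (-4, -5), transverse axis horizontal; a² = 256, b² = 33.
c² = a² + b² = 256 + 33 = 289, so c = 17.
Foci lie on the horizontal axis through the center: (h ± c, k).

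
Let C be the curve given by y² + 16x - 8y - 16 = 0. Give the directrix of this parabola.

x = 6

Only y is squared. Complete the square in y: (y - 4)² = -16(x - 2).
Vertex (2, 4); 4p = -16 so p = -4. Opens left.
Directrix is the vertical line x = h − p = 2 − (-4) = 6.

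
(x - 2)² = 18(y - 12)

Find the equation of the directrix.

y = 15/2

Vertex (2, 12); 4p = 18 so p = 9/2. Opens up.
Directrix is the horizontal line y = k − p = 12 − (9/2) = 15/2.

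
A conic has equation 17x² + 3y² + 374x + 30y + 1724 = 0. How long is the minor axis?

4√6

17(x² + 22x) + 3(y² + 10y) = -1724
Complete the square: 17(x + 11)² + 3(y + 5)² = -1724 + 2057 + 75 = 408
Divide by 408: (x + 11)²/24 + (y + 5)²/136 = 1
Ellipse, center (-11, -5), major axis vertical; a² = 136, b² = 24.
b² = 24 so b = 2√6; the minor axis has length 2b = 4√6.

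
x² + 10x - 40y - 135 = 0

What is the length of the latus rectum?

Only x is squared. Complete the square in x: (x + 5)² = 40(y + 4).
Vertex (-5, -4); 4p = 40 so p = 10. Opens up.
Latus rectum length = |4p| = 40.

40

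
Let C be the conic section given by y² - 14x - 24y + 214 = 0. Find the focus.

Only y is squared. Complete the square in y: (y - 12)² = 14(x - 5).
Vertex (5, 12); 4p = 14 so p = 7/2. Opens right.
Focus is p units from the vertex along the axis: (h + p, k).

(17/2, 12)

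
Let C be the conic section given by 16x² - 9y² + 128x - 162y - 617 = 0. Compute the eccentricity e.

e = 5/3

16(x² + 8x) -9(y² + 18y) = 617
Complete the square: 16(x + 4)² -9(y + 9)² = 617 + 256 - 729 = 144
Divide by 144: (x + 4)²/9 - (y + 9)²/16 = 1
Hyperbola, center (-4, -9), transverse axis horizontal; a² = 9, b² = 16.
c² = a² + b² = 25, so c = 5.
e = c/a = 5/3.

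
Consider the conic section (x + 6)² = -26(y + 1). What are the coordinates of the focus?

(-6, -15/2)

Vertex (-6, -1); 4p = -26 so p = -13/2. Opens down.
Focus is p units from the vertex along the axis: (h, k + p).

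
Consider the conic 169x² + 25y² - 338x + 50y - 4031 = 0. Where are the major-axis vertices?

Rearranging, 169(x² - 2x) + 25(y² + 2y) = 4031.
Complete the square: 169(x - 1)² + 25(y + 1)² = 4031 + 169 + 25 = 4225
Divide by 4225: (x - 1)²/25 + (y + 1)²/169 = 1
Ellipse, center (1, -1), major axis vertical; a² = 169, b² = 25.
a = 13. Vertices at (h, k ± a).

(1, -14) and (1, 12)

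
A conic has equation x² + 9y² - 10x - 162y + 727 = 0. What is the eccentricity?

Group: (x² - 10x) + 9(y² - 18y) = -727
Completing the square gives (x - 5)² + 9(y - 9)² = -727 + 25 + 729 = 27.
Divide through by 27 to get (x - 5)²/27 + (y - 9)²/3 = 1.
Ellipse, center (5, 9), major axis horizontal; a² = 27, b² = 3.
c² = a² - b² = 24, so c = 2√6.
e = c/a = 2√6/3√3 = 2√2/3.

e = 2√2/3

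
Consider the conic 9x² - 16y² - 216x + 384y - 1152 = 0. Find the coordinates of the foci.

(7, 12) and (17, 12)

Rearranging, 9(x² - 24x) -16(y² - 24y) = 1152.
9(x - 12)² -16(y - 12)² = 1152 + 1296 - 2304 = 144
Divide through by 144 to get (x - 12)²/16 - (y - 12)²/9 = 1.
Hyperbola, center (12, 12), transverse axis horizontal; a² = 16, b² = 9.
c² = a² + b² = 16 + 9 = 25, so c = 5.
Foci lie on the horizontal axis through the center: (h ± c, k).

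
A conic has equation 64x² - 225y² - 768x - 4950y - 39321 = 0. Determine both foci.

(-11, -11) and (23, -11)

Rearranging, 64(x² - 12x) -225(y² + 22y) = 39321.
64(x - 6)² -225(y + 11)² = 39321 + 2304 - 27225 = 14400
Dividing both sides by 14400: (x - 6)²/225 - (y + 11)²/64 = 1
Hyperbola, center (6, -11), transverse axis horizontal; a² = 225, b² = 64.
c² = a² + b² = 225 + 64 = 289, so c = 17.
Foci lie on the horizontal axis through the center: (h ± c, k).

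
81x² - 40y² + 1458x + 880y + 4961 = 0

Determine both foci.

Collect terms: 81(x² + 18x) -40(y² - 22y) = -4961
Complete the square in x and y: 81(x + 9)² -40(y - 11)² = -4961 + 6561 - 4840 = -3240
Dividing both sides by -3240: (y - 11)²/81 - (x + 9)²/40 = 1
Hyperbola, center (-9, 11), transverse axis vertical; a² = 81, b² = 40.
c² = a² + b² = 81 + 40 = 121, so c = 11.
Foci lie on the vertical axis through the center: (h, k ± c).

(-9, 0) and (-9, 22)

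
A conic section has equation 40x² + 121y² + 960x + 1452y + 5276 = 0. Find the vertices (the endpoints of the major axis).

(-23, -6) and (-1, -6)

Group the x- and y-terms: 40(x² + 24x) + 121(y² + 12y) = -5276
Complete the square: 40(x + 12)² + 121(y + 6)² = -5276 + 5760 + 4356 = 4840
Divide by 4840: (x + 12)²/121 + (y + 6)²/40 = 1
Ellipse, center (-12, -6), major axis horizontal; a² = 121, b² = 40.
a = 11. Vertices at (h ± a, k).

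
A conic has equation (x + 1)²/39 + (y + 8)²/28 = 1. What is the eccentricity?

Center (-1, -8). The larger denominator 39 sits under the x-term, so the major axis is horizontal; a² = 39, b² = 28.
c² = a² - b² = 11, so c = √11.
e = c/a = √11/√39 = √429/39.

e = √429/39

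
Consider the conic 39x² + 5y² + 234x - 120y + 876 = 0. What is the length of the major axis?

2√39

Collect terms: 39(x² + 6x) + 5(y² - 24y) = -876
Completing the square gives 39(x + 3)² + 5(y - 12)² = -876 + 351 + 720 = 195.
Divide through by 195 to get (x + 3)²/5 + (y - 12)²/39 = 1.
Ellipse, center (-3, 12), major axis vertical; a² = 39, b² = 5.
a² = 39 so a = √39; the major axis has length 2a = 2√39.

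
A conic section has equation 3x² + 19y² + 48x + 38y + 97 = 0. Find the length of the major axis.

Rearranging, 3(x² + 16x) + 19(y² + 2y) = -97.
3(x + 8)² + 19(y + 1)² = -97 + 192 + 19 = 114
Divide through by 114 to get (x + 8)²/38 + (y + 1)²/6 = 1.
Ellipse, center (-8, -1), major axis horizontal; a² = 38, b² = 6.
a² = 38 so a = √38; the major axis has length 2a = 2√38.

2√38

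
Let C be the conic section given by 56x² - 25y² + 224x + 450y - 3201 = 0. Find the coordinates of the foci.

Rearranging, 56(x² + 4x) -25(y² - 18y) = 3201.
Completing the square gives 56(x + 2)² -25(y - 9)² = 3201 + 224 - 2025 = 1400.
Divide by 1400: (x + 2)²/25 - (y - 9)²/56 = 1
Hyperbola, center (-2, 9), transverse axis horizontal; a² = 25, b² = 56.
c² = a² + b² = 25 + 56 = 81, so c = 9.
Foci lie on the horizontal axis through the center: (h ± c, k).

(-11, 9) and (7, 9)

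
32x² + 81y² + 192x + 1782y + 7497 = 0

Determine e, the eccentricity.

Rearranging, 32(x² + 6x) + 81(y² + 22y) = -7497.
Complete the square in x and y: 32(x + 3)² + 81(y + 11)² = -7497 + 288 + 9801 = 2592
Dividing both sides by 2592: (x + 3)²/81 + (y + 11)²/32 = 1
Ellipse, center (-3, -11), major axis horizontal; a² = 81, b² = 32.
c² = a² - b² = 49, so c = 7.
e = c/a = 7/9.

e = 7/9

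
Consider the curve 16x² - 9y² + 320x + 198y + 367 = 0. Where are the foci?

Collect terms: 16(x² + 20x) -9(y² - 22y) = -367
Completing the square gives 16(x + 10)² -9(y - 11)² = -367 + 1600 - 1089 = 144.
Dividing both sides by 144: (x + 10)²/9 - (y - 11)²/16 = 1
Hyperbola, center (-10, 11), transverse axis horizontal; a² = 9, b² = 16.
c² = a² + b² = 9 + 16 = 25, so c = 5.
Foci lie on the horizontal axis through the center: (h ± c, k).

(-15, 11) and (-5, 11)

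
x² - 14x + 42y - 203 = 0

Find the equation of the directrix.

Only x is squared. Complete the square in x: (x - 7)² = -42(y - 6).
Vertex (7, 6); 4p = -42 so p = -21/2. Opens down.
Directrix is the horizontal line y = k − p = 6 − (-21/2) = 33/2.

y = 33/2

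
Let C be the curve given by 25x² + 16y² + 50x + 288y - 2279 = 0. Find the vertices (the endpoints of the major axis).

(-1, -24) and (-1, 6)

Collect terms: 25(x² + 2x) + 16(y² + 18y) = 2279
25(x + 1)² + 16(y + 9)² = 2279 + 25 + 1296 = 3600
Divide through by 3600 to get (x + 1)²/144 + (y + 9)²/225 = 1.
Ellipse, center (-1, -9), major axis vertical; a² = 225, b² = 144.
a = 15. Vertices at (h, k ± a).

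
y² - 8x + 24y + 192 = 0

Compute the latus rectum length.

8

Only y is squared. Complete the square in y: (y + 12)² = 8(x - 6).
Vertex (6, -12); 4p = 8 so p = 2. Opens right.
Latus rectum length = |4p| = 8.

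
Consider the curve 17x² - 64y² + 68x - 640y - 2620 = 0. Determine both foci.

(-11, -5) and (7, -5)

17(x² + 4x) -64(y² + 10y) = 2620
Complete the square: 17(x + 2)² -64(y + 5)² = 2620 + 68 - 1600 = 1088
Dividing both sides by 1088: (x + 2)²/64 - (y + 5)²/17 = 1
Hyperbola, center (-2, -5), transverse axis horizontal; a² = 64, b² = 17.
c² = a² + b² = 64 + 17 = 81, so c = 9.
Foci lie on the horizontal axis through the center: (h ± c, k).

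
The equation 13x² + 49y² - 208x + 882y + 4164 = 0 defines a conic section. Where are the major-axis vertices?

(1, -9) and (15, -9)

13(x² - 16x) + 49(y² + 18y) = -4164
13(x - 8)² + 49(y + 9)² = -4164 + 832 + 3969 = 637
Divide by 637: (x - 8)²/49 + (y + 9)²/13 = 1
Ellipse, center (8, -9), major axis horizontal; a² = 49, b² = 13.
a = 7. Vertices at (h ± a, k).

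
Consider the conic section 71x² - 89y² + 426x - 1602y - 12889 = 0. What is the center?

(-3, -9)

Rearranging, 71(x² + 6x) -89(y² + 18y) = 12889.
Complete the square in x and y: 71(x + 3)² -89(y + 9)² = 12889 + 639 - 7209 = 6319
Dividing both sides by 6319: (x + 3)²/89 - (y + 9)²/71 = 1
Hyperbola with center (-3, -9).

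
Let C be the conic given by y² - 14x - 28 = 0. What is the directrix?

Only y is squared. Complete the square in y: y² = 14(x + 2).
Vertex (-2, 0); 4p = 14 so p = 7/2. Opens right.
Directrix is the vertical line x = h − p = -2 − (7/2) = -11/2.

x = -11/2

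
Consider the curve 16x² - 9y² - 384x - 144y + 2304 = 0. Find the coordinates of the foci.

Group: 16(x² - 24x) -9(y² + 16y) = -2304
Complete the square in x and y: 16(x - 12)² -9(y + 8)² = -2304 + 2304 - 576 = -576
Divide through by -576 to get (y + 8)²/64 - (x - 12)²/36 = 1.
Hyperbola, center (12, -8), transverse axis vertical; a² = 64, b² = 36.
c² = a² + b² = 64 + 36 = 100, so c = 10.
Foci lie on the vertical axis through the center: (h, k ± c).

(12, -18) and (12, 2)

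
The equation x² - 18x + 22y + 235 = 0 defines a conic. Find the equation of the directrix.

y = -3/2

Only x is squared. Complete the square in x: (x - 9)² = -22(y + 7).
Vertex (9, -7); 4p = -22 so p = -11/2. Opens down.
Directrix is the horizontal line y = k − p = -7 − (-11/2) = -3/2.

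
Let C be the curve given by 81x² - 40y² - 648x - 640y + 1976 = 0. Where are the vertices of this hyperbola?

(4, -17) and (4, 1)

Collect terms: 81(x² - 8x) -40(y² + 16y) = -1976
81(x - 4)² -40(y + 8)² = -1976 + 1296 - 2560 = -3240
Divide by -3240: (y + 8)²/81 - (x - 4)²/40 = 1
Hyperbola, center (4, -8), transverse axis vertical; a² = 81, b² = 40.
a = 9. Vertices at (h, k ± a).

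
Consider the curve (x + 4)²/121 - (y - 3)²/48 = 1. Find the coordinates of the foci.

(-17, 3) and (9, 3)

Center (-4, 3). The positive term is the x-term, so the transverse axis is horizontal; a² = 121, b² = 48.
c² = a² + b² = 121 + 48 = 169, so c = 13.
Foci lie on the horizontal axis through the center: (h ± c, k).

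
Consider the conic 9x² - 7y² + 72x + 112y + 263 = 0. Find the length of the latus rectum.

14

Group the x- and y-terms: 9(x² + 8x) -7(y² - 16y) = -263
9(x + 4)² -7(y - 8)² = -263 + 144 - 448 = -567
Divide by -567: (y - 8)²/81 - (x + 4)²/63 = 1
Hyperbola, center (-4, 8), transverse axis vertical; a² = 81, b² = 63.
Latus rectum length = 2b²/a = 2·63/9 = 14.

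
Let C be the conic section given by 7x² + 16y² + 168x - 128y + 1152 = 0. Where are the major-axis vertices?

(-16, 4) and (-8, 4)

Collect terms: 7(x² + 24x) + 16(y² - 8y) = -1152
Completing the square gives 7(x + 12)² + 16(y - 4)² = -1152 + 1008 + 256 = 112.
Divide by 112: (x + 12)²/16 + (y - 4)²/7 = 1
Ellipse, center (-12, 4), major axis horizontal; a² = 16, b² = 7.
a = 4. Vertices at (h ± a, k).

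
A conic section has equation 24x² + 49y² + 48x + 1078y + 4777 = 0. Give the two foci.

(-6, -11) and (4, -11)

Rearranging, 24(x² + 2x) + 49(y² + 22y) = -4777.
Completing the square gives 24(x + 1)² + 49(y + 11)² = -4777 + 24 + 5929 = 1176.
Divide through by 1176 to get (x + 1)²/49 + (y + 11)²/24 = 1.
Ellipse, center (-1, -11), major axis horizontal; a² = 49, b² = 24.
c² = a² - b² = 49 - 24 = 25, so c = 5.
Foci lie on the horizontal axis through the center: (h ± c, k).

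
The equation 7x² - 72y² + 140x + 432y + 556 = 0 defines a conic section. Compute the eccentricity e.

Group: 7(x² + 20x) -72(y² - 6y) = -556
7(x + 10)² -72(y - 3)² = -556 + 700 - 648 = -504
Dividing both sides by -504: (y - 3)²/7 - (x + 10)²/72 = 1
Hyperbola, center (-10, 3), transverse axis vertical; a² = 7, b² = 72.
c² = a² + b² = 79, so c = √79.
e = c/a = √79/√7 = √553/7.

e = √553/7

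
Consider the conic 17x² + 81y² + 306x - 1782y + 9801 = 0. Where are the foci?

17(x² + 18x) + 81(y² - 22y) = -9801
17(x + 9)² + 81(y - 11)² = -9801 + 1377 + 9801 = 1377
Dividing both sides by 1377: (x + 9)²/81 + (y - 11)²/17 = 1
Ellipse, center (-9, 11), major axis horizontal; a² = 81, b² = 17.
c² = a² - b² = 81 - 17 = 64, so c = 8.
Foci lie on the horizontal axis through the center: (h ± c, k).

(-17, 11) and (-1, 11)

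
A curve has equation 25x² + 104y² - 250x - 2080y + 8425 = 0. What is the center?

(5, 10)

Collect terms: 25(x² - 10x) + 104(y² - 20y) = -8425
Complete the square in x and y: 25(x - 5)² + 104(y - 10)² = -8425 + 625 + 10400 = 2600
Dividing both sides by 2600: (x - 5)²/104 + (y - 10)²/25 = 1
Ellipse with center (5, 10).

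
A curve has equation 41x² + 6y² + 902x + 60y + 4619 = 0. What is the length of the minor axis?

4√3

Group the x- and y-terms: 41(x² + 22x) + 6(y² + 10y) = -4619
Complete the square in x and y: 41(x + 11)² + 6(y + 5)² = -4619 + 4961 + 150 = 492
Divide by 492: (x + 11)²/12 + (y + 5)²/82 = 1
Ellipse, center (-11, -5), major axis vertical; a² = 82, b² = 12.
b² = 12 so b = 2√3; the minor axis has length 2b = 4√3.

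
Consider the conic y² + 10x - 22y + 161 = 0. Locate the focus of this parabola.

Only y is squared. Complete the square in y: (y - 11)² = -10(x + 4).
Vertex (-4, 11); 4p = -10 so p = -5/2. Opens left.
Focus is p units from the vertex along the axis: (h + p, k).

(-13/2, 11)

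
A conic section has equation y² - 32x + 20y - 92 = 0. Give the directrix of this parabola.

Only y is squared. Complete the square in y: (y + 10)² = 32(x + 6).
Vertex (-6, -10); 4p = 32 so p = 8. Opens right.
Directrix is the vertical line x = h − p = -6 − (8) = -14.

x = -14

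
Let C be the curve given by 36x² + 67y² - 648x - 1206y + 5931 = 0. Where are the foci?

(9 - √31, 9) and (9 + √31, 9)

Group: 36(x² - 18x) + 67(y² - 18y) = -5931
Complete the square in x and y: 36(x - 9)² + 67(y - 9)² = -5931 + 2916 + 5427 = 2412
Divide through by 2412 to get (x - 9)²/67 + (y - 9)²/36 = 1.
Ellipse, center (9, 9), major axis horizontal; a² = 67, b² = 36.
c² = a² - b² = 67 - 36 = 31, so c = √31.
Foci lie on the horizontal axis through the center: (h ± c, k).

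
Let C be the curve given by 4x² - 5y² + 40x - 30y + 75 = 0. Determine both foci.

(-5, -6) and (-5, 0)

Collect terms: 4(x² + 10x) -5(y² + 6y) = -75
Complete the square in x and y: 4(x + 5)² -5(y + 3)² = -75 + 100 - 45 = -20
Divide by -20: (y + 3)²/4 - (x + 5)²/5 = 1
Hyperbola, center (-5, -3), transverse axis vertical; a² = 4, b² = 5.
c² = a² + b² = 4 + 5 = 9, so c = 3.
Foci lie on the vertical axis through the center: (h, k ± c).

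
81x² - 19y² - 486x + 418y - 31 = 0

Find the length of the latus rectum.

Rearranging, 81(x² - 6x) -19(y² - 22y) = 31.
Complete the square in x and y: 81(x - 3)² -19(y - 11)² = 31 + 729 - 2299 = -1539
Divide by -1539: (y - 11)²/81 - (x - 3)²/19 = 1
Hyperbola, center (3, 11), transverse axis vertical; a² = 81, b² = 19.
Latus rectum length = 2b²/a = 2·19/9 = 38/9.

38/9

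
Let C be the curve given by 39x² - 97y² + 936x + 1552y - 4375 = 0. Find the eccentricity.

39(x² + 24x) -97(y² - 16y) = 4375
Complete the square: 39(x + 12)² -97(y - 8)² = 4375 + 5616 - 6208 = 3783
Divide through by 3783 to get (x + 12)²/97 - (y - 8)²/39 = 1.
Hyperbola, center (-12, 8), transverse axis horizontal; a² = 97, b² = 39.
c² = a² + b² = 136, so c = 2√34.
e = c/a = 2√34/√97 = 2√3298/97.

e = 2√3298/97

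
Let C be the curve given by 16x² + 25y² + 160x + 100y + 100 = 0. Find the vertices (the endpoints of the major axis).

(-10, -2) and (0, -2)

Collect terms: 16(x² + 10x) + 25(y² + 4y) = -100
Complete the square: 16(x + 5)² + 25(y + 2)² = -100 + 400 + 100 = 400
Divide through by 400 to get (x + 5)²/25 + (y + 2)²/16 = 1.
Ellipse, center (-5, -2), major axis horizontal; a² = 25, b² = 16.
a = 5. Vertices at (h ± a, k).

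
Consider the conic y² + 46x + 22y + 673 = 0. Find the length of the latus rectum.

46

Only y is squared. Complete the square in y: (y + 11)² = -46(x + 12).
Vertex (-12, -11); 4p = -46 so p = -23/2. Opens left.
Latus rectum length = |4p| = 46.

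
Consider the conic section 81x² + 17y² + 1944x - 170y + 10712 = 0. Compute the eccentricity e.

e = 8/9

81(x² + 24x) + 17(y² - 10y) = -10712
81(x + 12)² + 17(y - 5)² = -10712 + 11664 + 425 = 1377
Dividing both sides by 1377: (x + 12)²/17 + (y - 5)²/81 = 1
Ellipse, center (-12, 5), major axis vertical; a² = 81, b² = 17.
c² = a² - b² = 64, so c = 8.
e = c/a = 8/9.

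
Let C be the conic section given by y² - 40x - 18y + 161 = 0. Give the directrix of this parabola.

Only y is squared. Complete the square in y: (y - 9)² = 40(x - 2).
Vertex (2, 9); 4p = 40 so p = 10. Opens right.
Directrix is the vertical line x = h − p = 2 − (10) = -8.

x = -8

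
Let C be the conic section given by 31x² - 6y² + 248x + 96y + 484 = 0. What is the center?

(-4, 8)

Group the x- and y-terms: 31(x² + 8x) -6(y² - 16y) = -484
31(x + 4)² -6(y - 8)² = -484 + 496 - 384 = -372
Divide through by -372 to get (y - 8)²/62 - (x + 4)²/12 = 1.
Hyperbola with center (-4, 8).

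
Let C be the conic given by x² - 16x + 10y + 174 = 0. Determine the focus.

(8, -27/2)

Only x is squared. Complete the square in x: (x - 8)² = -10(y + 11).
Vertex (8, -11); 4p = -10 so p = -5/2. Opens down.
Focus is p units from the vertex along the axis: (h, k + p).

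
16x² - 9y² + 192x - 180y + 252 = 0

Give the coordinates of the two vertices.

Group: 16(x² + 12x) -9(y² + 20y) = -252
Complete the square: 16(x + 6)² -9(y + 10)² = -252 + 576 - 900 = -576
Divide through by -576 to get (y + 10)²/64 - (x + 6)²/36 = 1.
Hyperbola, center (-6, -10), transverse axis vertical; a² = 64, b² = 36.
a = 8. Vertices at (h, k ± a).

(-6, -18) and (-6, -2)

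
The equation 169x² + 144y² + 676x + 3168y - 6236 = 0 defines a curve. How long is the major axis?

26

169(x² + 4x) + 144(y² + 22y) = 6236
Complete the square: 169(x + 2)² + 144(y + 11)² = 6236 + 676 + 17424 = 24336
Divide by 24336: (x + 2)²/144 + (y + 11)²/169 = 1
Ellipse, center (-2, -11), major axis vertical; a² = 169, b² = 144.
a² = 169 so a = 13; the major axis has length 2a = 26.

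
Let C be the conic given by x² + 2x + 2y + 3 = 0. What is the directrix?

y = -1/2

Only x is squared. Complete the square in x: (x + 1)² = -2(y + 1).
Vertex (-1, -1); 4p = -2 so p = -1/2. Opens down.
Directrix is the horizontal line y = k − p = -1 − (-1/2) = -1/2.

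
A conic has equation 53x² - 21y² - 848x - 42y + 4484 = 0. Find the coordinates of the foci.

Group: 53(x² - 16x) -21(y² + 2y) = -4484
Completing the square gives 53(x - 8)² -21(y + 1)² = -4484 + 3392 - 21 = -1113.
Divide by -1113: (y + 1)²/53 - (x - 8)²/21 = 1
Hyperbola, center (8, -1), transverse axis vertical; a² = 53, b² = 21.
c² = a² + b² = 53 + 21 = 74, so c = √74.
Foci lie on the vertical axis through the center: (h, k ± c).

(8, -1 - √74) and (8, -1 + √74)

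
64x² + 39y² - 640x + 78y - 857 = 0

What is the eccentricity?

Group the x- and y-terms: 64(x² - 10x) + 39(y² + 2y) = 857
Complete the square: 64(x - 5)² + 39(y + 1)² = 857 + 1600 + 39 = 2496
Divide by 2496: (x - 5)²/39 + (y + 1)²/64 = 1
Ellipse, center (5, -1), major axis vertical; a² = 64, b² = 39.
c² = a² - b² = 25, so c = 5.
e = c/a = 5/8.

e = 5/8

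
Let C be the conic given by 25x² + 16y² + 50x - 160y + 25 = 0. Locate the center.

Group the x- and y-terms: 25(x² + 2x) + 16(y² - 10y) = -25
25(x + 1)² + 16(y - 5)² = -25 + 25 + 400 = 400
Dividing both sides by 400: (x + 1)²/16 + (y - 5)²/25 = 1
Ellipse with center (-1, 5).

(-1, 5)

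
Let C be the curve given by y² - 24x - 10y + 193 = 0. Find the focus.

(13, 5)

Only y is squared. Complete the square in y: (y - 5)² = 24(x - 7).
Vertex (7, 5); 4p = 24 so p = 6. Opens right.
Focus is p units from the vertex along the axis: (h + p, k).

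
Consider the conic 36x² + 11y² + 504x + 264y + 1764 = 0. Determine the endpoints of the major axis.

Collect terms: 36(x² + 14x) + 11(y² + 24y) = -1764
Complete the square in x and y: 36(x + 7)² + 11(y + 12)² = -1764 + 1764 + 1584 = 1584
Divide by 1584: (x + 7)²/44 + (y + 12)²/144 = 1
Ellipse, center (-7, -12), major axis vertical; a² = 144, b² = 44.
a = 12. Vertices at (h, k ± a).

(-7, -24) and (-7, 0)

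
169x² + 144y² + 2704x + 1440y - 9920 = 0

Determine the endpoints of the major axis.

(-8, -18) and (-8, 8)

169(x² + 16x) + 144(y² + 10y) = 9920
Completing the square gives 169(x + 8)² + 144(y + 5)² = 9920 + 10816 + 3600 = 24336.
Dividing both sides by 24336: (x + 8)²/144 + (y + 5)²/169 = 1
Ellipse, center (-8, -5), major axis vertical; a² = 169, b² = 144.
a = 13. Vertices at (h, k ± a).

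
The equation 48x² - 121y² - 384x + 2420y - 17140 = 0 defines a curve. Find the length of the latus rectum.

48(x² - 8x) -121(y² - 20y) = 17140
Completing the square gives 48(x - 4)² -121(y - 10)² = 17140 + 768 - 12100 = 5808.
Divide by 5808: (x - 4)²/121 - (y - 10)²/48 = 1
Hyperbola, center (4, 10), transverse axis horizontal; a² = 121, b² = 48.
Latus rectum length = 2b²/a = 2·48/11 = 96/11.

96/11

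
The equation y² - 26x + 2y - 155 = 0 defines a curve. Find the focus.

Only y is squared. Complete the square in y: (y + 1)² = 26(x + 6).
Vertex (-6, -1); 4p = 26 so p = 13/2. Opens right.
Focus is p units from the vertex along the axis: (h + p, k).

(1/2, -1)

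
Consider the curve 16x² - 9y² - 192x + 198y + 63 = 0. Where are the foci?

(6, 1) and (6, 21)

Collect terms: 16(x² - 12x) -9(y² - 22y) = -63
Complete the square: 16(x - 6)² -9(y - 11)² = -63 + 576 - 1089 = -576
Divide by -576: (y - 11)²/64 - (x - 6)²/36 = 1
Hyperbola, center (6, 11), transverse axis vertical; a² = 64, b² = 36.
c² = a² + b² = 64 + 36 = 100, so c = 10.
Foci lie on the vertical axis through the center: (h, k ± c).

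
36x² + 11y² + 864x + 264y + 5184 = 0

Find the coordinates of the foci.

Collect terms: 36(x² + 24x) + 11(y² + 24y) = -5184
Complete the square: 36(x + 12)² + 11(y + 12)² = -5184 + 5184 + 1584 = 1584
Dividing both sides by 1584: (x + 12)²/44 + (y + 12)²/144 = 1
Ellipse, center (-12, -12), major axis vertical; a² = 144, b² = 44.
c² = a² - b² = 144 - 44 = 100, so c = 10.
Foci lie on the vertical axis through the center: (h, k ± c).

(-12, -22) and (-12, -2)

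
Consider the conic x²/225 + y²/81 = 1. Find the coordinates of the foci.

(-12, 0) and (12, 0)

Center (0, 0). The larger denominator 225 sits under the x-term, so the major axis is horizontal; a² = 225, b² = 81.
c² = a² - b² = 225 - 81 = 144, so c = 12.
Foci lie on the horizontal axis through the center: (h ± c, k).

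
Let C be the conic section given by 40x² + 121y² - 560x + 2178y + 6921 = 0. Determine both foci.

Group: 40(x² - 14x) + 121(y² + 18y) = -6921
Completing the square gives 40(x - 7)² + 121(y + 9)² = -6921 + 1960 + 9801 = 4840.
Dividing both sides by 4840: (x - 7)²/121 + (y + 9)²/40 = 1
Ellipse, center (7, -9), major axis horizontal; a² = 121, b² = 40.
c² = a² - b² = 121 - 40 = 81, so c = 9.
Foci lie on the horizontal axis through the center: (h ± c, k).

(-2, -9) and (16, -9)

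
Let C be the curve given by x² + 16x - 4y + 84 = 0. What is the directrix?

y = 4

Only x is squared. Complete the square in x: (x + 8)² = 4(y - 5).
Vertex (-8, 5); 4p = 4 so p = 1. Opens up.
Directrix is the horizontal line y = k − p = 5 − (1) = 4.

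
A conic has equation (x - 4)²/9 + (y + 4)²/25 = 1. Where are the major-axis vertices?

(4, -9) and (4, 1)

Center (4, -4). The larger denominator 25 sits under the y-term, so the major axis is vertical; a² = 25, b² = 9.
a = 5. Vertices at (h, k ± a).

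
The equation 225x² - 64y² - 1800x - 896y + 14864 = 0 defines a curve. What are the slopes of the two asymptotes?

Group the x- and y-terms: 225(x² - 8x) -64(y² + 14y) = -14864
Complete the square: 225(x - 4)² -64(y + 7)² = -14864 + 3600 - 3136 = -14400
Divide through by -14400 to get (y + 7)²/225 - (x - 4)²/64 = 1.
Hyperbola, center (4, -7), transverse axis vertical; a² = 225, b² = 64.
For a vertical hyperbola the asymptotes have slope ±a/b.
Here that is ±15/8.

15/8 and -15/8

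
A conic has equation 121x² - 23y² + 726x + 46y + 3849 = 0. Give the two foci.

(-3, -11) and (-3, 13)

Group the x- and y-terms: 121(x² + 6x) -23(y² - 2y) = -3849
Complete the square in x and y: 121(x + 3)² -23(y - 1)² = -3849 + 1089 - 23 = -2783
Divide through by -2783 to get (y - 1)²/121 - (x + 3)²/23 = 1.
Hyperbola, center (-3, 1), transverse axis vertical; a² = 121, b² = 23.
c² = a² + b² = 121 + 23 = 144, so c = 12.
Foci lie on the vertical axis through the center: (h, k ± c).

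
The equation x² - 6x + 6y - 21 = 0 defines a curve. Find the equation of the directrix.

Only x is squared. Complete the square in x: (x - 3)² = -6(y - 5).
Vertex (3, 5); 4p = -6 so p = -3/2. Opens down.
Directrix is the horizontal line y = k − p = 5 − (-3/2) = 13/2.

y = 13/2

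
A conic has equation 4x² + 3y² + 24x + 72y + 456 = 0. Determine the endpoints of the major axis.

(-3, -14) and (-3, -10)

Collect terms: 4(x² + 6x) + 3(y² + 24y) = -456
Completing the square gives 4(x + 3)² + 3(y + 12)² = -456 + 36 + 432 = 12.
Divide by 12: (x + 3)²/3 + (y + 12)²/4 = 1
Ellipse, center (-3, -12), major axis vertical; a² = 4, b² = 3.
a = 2. Vertices at (h, k ± a).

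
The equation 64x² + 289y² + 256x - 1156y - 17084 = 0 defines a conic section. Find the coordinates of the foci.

Group: 64(x² + 4x) + 289(y² - 4y) = 17084
Complete the square in x and y: 64(x + 2)² + 289(y - 2)² = 17084 + 256 + 1156 = 18496
Divide through by 18496 to get (x + 2)²/289 + (y - 2)²/64 = 1.
Ellipse, center (-2, 2), major axis horizontal; a² = 289, b² = 64.
c² = a² - b² = 289 - 64 = 225, so c = 15.
Foci lie on the horizontal axis through the center: (h ± c, k).

(-17, 2) and (13, 2)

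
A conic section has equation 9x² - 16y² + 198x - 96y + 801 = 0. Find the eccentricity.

e = 5/4

9(x² + 22x) -16(y² + 6y) = -801
Completing the square gives 9(x + 11)² -16(y + 3)² = -801 + 1089 - 144 = 144.
Dividing both sides by 144: (x + 11)²/16 - (y + 3)²/9 = 1
Hyperbola, center (-11, -3), transverse axis horizontal; a² = 16, b² = 9.
c² = a² + b² = 25, so c = 5.
e = c/a = 5/4.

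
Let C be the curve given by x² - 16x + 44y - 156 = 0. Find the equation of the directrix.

y = 16

Only x is squared. Complete the square in x: (x - 8)² = -44(y - 5).
Vertex (8, 5); 4p = -44 so p = -11. Opens down.
Directrix is the horizontal line y = k − p = 5 − (-11) = 16.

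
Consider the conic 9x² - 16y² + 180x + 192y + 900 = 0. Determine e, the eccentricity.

Group: 9(x² + 20x) -16(y² - 12y) = -900
Complete the square: 9(x + 10)² -16(y - 6)² = -900 + 900 - 576 = -576
Divide by -576: (y - 6)²/36 - (x + 10)²/64 = 1
Hyperbola, center (-10, 6), transverse axis vertical; a² = 36, b² = 64.
c² = a² + b² = 100, so c = 10.
e = c/a = 10/6 = 5/3.

e = 5/3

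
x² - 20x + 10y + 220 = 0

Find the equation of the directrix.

y = -19/2

Only x is squared. Complete the square in x: (x - 10)² = -10(y + 12).
Vertex (10, -12); 4p = -10 so p = -5/2. Opens down.
Directrix is the horizontal line y = k − p = -12 − (-5/2) = -19/2.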